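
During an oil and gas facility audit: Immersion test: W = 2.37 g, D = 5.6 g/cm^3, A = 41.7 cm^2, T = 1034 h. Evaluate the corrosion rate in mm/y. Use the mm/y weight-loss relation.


Apply the mm/y weight-loss relation: CR = 87600 * W / (D * A * T)
Numerator: 87600 * 2.37 = 207612.0
Denominator: 5.6 * 41.7 * 1034 = 241459.68
CR = 207612.0 / 241459.68 = 0.8598 mm/y

0.8598 mm/y


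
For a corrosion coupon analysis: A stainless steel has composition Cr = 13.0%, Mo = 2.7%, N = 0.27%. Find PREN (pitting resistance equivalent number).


Apply the PREN formula: PREN = Cr + 3.3*Mo + 16*N
PREN = 13.0 + 3.3*2.7 + 16*0.27
PREN = 13.0 + 8.91 + 4.32 = 26.23

26.23


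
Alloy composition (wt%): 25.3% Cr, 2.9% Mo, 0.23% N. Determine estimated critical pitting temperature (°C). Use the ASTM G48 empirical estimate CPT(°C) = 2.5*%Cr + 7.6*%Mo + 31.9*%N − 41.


Apply the ASTM G48 empirical CPT estimate: CPT(°C) = 2.5*%Cr + 7.6*%Mo + 31.9*%N − 41
2.5*25.3 = 63.25; 7.6*2.9 = 22.04; 31.9*0.23 = 7.337
CPT = 63.25 + 22.04 + 7.337 − 41 = 51.627 °C
Rounded to 0.1 °C: CPT ≈ 51.6 °C

51.6 °C


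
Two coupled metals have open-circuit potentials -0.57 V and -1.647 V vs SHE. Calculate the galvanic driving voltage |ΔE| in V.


Driving voltage is the absolute potential difference.
|ΔE| = |-0.57 − (-1.647)| = 1.077 V

1.077 V


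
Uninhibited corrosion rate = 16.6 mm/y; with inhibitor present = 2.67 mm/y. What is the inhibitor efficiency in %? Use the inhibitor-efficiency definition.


Apply the inhibitor-efficiency definition: IE = (CR_blank − CR_inh)/CR_blank × 100
IE = (16.6 − 2.67) / 16.6 × 100
IE = 13.93 / 16.6 × 100 = 83.9 %

83.9 %


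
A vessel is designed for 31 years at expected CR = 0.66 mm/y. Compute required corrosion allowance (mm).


Corrosion allowance = CR × design life
CA = 0.66 * 31 = 20.46 mm

20.46 mm


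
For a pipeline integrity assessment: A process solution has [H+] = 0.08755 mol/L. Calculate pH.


pH = −log10[H+]
pH = −log10(0.08755) = 1.06

1.06


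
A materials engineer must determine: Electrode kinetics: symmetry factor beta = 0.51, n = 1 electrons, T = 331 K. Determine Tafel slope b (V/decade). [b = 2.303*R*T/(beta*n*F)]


Apply the Tafel slope relation: b = 2.303*R*T/(beta*n*F)
Numerator: 2.303 * 8.314 * 331 = 6337.7
Denominator: 0.51 * 1 * 96485 = 49207.35
b = 6337.7 / 49207.35 = 0.129 V/decade

0.129 V/decade


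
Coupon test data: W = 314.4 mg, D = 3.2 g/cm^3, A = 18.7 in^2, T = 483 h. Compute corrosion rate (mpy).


Apply the mpy weight-loss relation: CR = 534 * W / (D * A * T)
Numerator: 534 * 314.4 = 167889.6
Denominator: 3.2 * 18.7 * 483 = 28902.72
CR = 167889.6 / 28902.72 = 5.80878 mpy

5.80878 mpy


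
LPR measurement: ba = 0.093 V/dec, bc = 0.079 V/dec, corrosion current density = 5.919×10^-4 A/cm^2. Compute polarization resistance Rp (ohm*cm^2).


Apply the Stern-Geary equation: Rp = ba*bc / (2.303*icorr*(ba+bc))
ba*bc = 0.093*0.079 = 0.007347
ba+bc = 0.172; 2.303*icorr*(ba+bc) = 2.303*5.919×10^-4*0.172 = 2.3446106×10^-4
Rp = 0.007347 / 2.3446106×10^-4 = 31.3 ohm*cm^2

31.3 ohm*cm^2


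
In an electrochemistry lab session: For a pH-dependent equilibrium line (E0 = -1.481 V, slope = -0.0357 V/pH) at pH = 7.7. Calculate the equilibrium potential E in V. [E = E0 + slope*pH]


Apply the Pourbaix line equation: E = E0 + slope*pH
E = -1.481 + (-0.0357)*7.7 = -1.481 + (-0.27489) = -1.75589 V
Rounded to 3 decimal places: E = -1.756 V

-1.756 V


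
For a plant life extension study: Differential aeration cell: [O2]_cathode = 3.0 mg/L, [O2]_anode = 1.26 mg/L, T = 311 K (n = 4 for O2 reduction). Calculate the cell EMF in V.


Apply the Nernst concentration-cell relation: E = (RT/nF)*ln(C_cathode/C_anode)
RT/nF = 8.314*311/(4*96485) = 0.00669963 V
ln(3.0/1.26) = 0.8675
E = 0.00669963 * 0.8675 = 0.00581 V

0.00581 V


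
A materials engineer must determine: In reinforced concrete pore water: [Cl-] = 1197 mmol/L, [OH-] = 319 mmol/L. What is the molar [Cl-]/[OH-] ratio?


Threshold parameter = [Cl-] / [OH-] (molar basis; both in mmol/L, so units cancel)
Ratio = 1197 / 319 = 3.75

3.75


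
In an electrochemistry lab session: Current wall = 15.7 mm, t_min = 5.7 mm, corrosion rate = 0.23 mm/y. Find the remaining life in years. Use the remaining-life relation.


Apply the remaining-life relation: RL = (t_current − t_min) / CR
RL = (15.7 − 5.7) / 0.23 = 10.0 / 0.23 = 43.5 years

43.5 years


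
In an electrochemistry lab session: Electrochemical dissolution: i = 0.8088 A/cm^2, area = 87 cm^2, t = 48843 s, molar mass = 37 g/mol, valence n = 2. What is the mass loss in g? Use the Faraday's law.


Apply Faraday's law: m = i*A*t*M / (n*F)
Total charge passed Q = i*A*t = 0.8088*87*48843 = 3436867.0008 C
m = Q*M/(n*F) = 3436867.0008*37/(2*96485) = 658.98367 g

658.98367 g


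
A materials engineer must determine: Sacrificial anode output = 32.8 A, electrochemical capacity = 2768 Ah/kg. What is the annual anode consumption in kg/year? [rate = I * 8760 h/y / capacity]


Annual consumption = current * hours per year / capacity
Rate = 32.8 * 8760 / 2768 = 103.8 kg/year

103.8 kg/year


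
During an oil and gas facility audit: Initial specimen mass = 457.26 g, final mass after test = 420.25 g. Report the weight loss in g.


Weight loss = initial − final
WL = 457.26 − 420.25 = 37.01 g

37.01 g


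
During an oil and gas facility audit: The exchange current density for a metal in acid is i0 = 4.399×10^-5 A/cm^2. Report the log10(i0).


i0 = 4.399×10^-5 A/cm^2
log10(i0) = -4.357

-4.357


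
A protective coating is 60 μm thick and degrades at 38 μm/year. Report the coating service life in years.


Service life = thickness / degradation rate
Life = 60 / 38 = 1.6 years

1.6 years


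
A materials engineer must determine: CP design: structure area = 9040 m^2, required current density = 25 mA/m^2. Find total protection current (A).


I = area * current density, then convert mA → A (÷1000)
I = 9040 * 25 / 1000 = 226.0 A

226.0 A


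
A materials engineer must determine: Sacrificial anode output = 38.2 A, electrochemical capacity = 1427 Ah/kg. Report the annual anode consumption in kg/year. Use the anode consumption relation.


Annual consumption = current * hours per year / capacity
Rate = 38.2 * 8760 / 1427 = 234.5 kg/year

234.5 kg/year


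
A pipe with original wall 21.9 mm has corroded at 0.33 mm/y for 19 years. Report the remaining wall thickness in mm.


Remaining wall = original − CR × time
t = 21.9 − 0.33*19 = 21.9 − 6.27 = 15.63 mm

15.63 mm


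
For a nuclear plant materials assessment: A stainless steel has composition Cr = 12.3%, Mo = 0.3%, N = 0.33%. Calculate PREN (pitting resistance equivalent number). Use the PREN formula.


Apply the PREN formula: PREN = Cr + 3.3*Mo + 16*N
PREN = 12.3 + 3.3*0.3 + 16*0.33
PREN = 12.3 + 0.99 + 5.28 = 18.57

18.57


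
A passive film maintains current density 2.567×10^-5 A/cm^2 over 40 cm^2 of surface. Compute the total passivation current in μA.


I = i_pass * A, then convert A → μA (×10^6)
I = 2.567×10^-5 * 40 * 10^6 = 1026.8 μA

1026.8 μA


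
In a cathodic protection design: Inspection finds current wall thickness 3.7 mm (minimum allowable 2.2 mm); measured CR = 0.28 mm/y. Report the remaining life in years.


Apply the remaining-life relation: RL = (t_current − t_min) / CR
RL = (3.7 − 2.2) / 0.28 = 1.5 / 0.28 = 5.4 years

5.4 years


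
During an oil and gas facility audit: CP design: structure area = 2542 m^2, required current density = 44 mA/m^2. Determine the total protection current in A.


I = area * current density, then convert mA → A (÷1000)
I = 2542 * 44 / 1000 = 111.85 A

111.85 A


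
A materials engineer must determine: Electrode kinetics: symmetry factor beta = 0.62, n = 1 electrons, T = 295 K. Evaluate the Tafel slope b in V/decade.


Apply the Tafel slope relation: b = 2.303*R*T/(beta*n*F)
Numerator: 2.303 * 8.314 * 295 = 5648.41
Denominator: 0.62 * 1 * 96485 = 59820.7
b = 5648.41 / 59820.7 = 0.094 V/decade

0.094 V/decade


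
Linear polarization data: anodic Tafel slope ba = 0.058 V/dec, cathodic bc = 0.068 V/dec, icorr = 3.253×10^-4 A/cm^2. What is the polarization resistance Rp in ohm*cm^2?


Apply the Stern-Geary equation: Rp = ba*bc / (2.303*icorr*(ba+bc))
ba*bc = 0.058*0.068 = 0.003944
ba+bc = 0.126; 2.303*icorr*(ba+bc) = 2.303*3.253×10^-4*0.126 = 9.4394903×10^-5
Rp = 0.003944 / 9.4394903×10^-5 = 41.78 ohm*cm^2

41.78 ohm*cm^2


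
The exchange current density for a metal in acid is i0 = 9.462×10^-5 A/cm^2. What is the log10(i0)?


i0 = 9.462×10^-5 A/cm^2
log10(i0) = -4.024

-4.024


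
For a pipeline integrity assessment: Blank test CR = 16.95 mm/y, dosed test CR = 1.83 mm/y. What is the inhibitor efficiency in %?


Apply the inhibitor-efficiency definition: IE = (CR_blank − CR_inh)/CR_blank × 100
IE = (16.95 − 1.83) / 16.95 × 100
IE = 15.12 / 16.95 × 100 = 89.2 %

89.2 %


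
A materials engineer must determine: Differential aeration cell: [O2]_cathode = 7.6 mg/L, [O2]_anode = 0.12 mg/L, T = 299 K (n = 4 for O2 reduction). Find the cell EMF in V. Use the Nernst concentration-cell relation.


Apply the Nernst concentration-cell relation: E = (RT/nF)*ln(C_cathode/C_anode)
RT/nF = 8.314*299/(4*96485) = 0.00644112 V
ln(7.6/0.12) = 4.14841
E = 0.00644112 * 4.14841 = 0.02672 V

0.02672 V


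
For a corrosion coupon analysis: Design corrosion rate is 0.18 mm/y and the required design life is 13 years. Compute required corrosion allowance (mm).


Corrosion allowance = CR × design life
CA = 0.18 * 13 = 2.34 mm

2.34 mm


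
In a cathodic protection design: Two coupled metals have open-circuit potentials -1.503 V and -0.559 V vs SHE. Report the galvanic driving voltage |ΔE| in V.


Driving voltage is the absolute potential difference.
|ΔE| = |-1.503 − (-0.559)| = 0.944 V

0.944 V


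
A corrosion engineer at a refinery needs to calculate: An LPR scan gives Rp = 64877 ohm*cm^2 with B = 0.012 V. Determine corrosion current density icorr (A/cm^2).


Apply the Stern-Geary relation: icorr = B / Rp
icorr = 0.012 / 64877 = 1.85×10^-7 A/cm^2

1.85×10^-7 A/cm^2


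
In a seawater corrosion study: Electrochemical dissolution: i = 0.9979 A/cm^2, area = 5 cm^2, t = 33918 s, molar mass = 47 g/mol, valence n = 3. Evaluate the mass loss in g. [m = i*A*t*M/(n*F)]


Apply Faraday's law: m = i*A*t*M / (n*F)
Total charge passed Q = i*A*t = 0.9979*5*33918 = 169233.861 C
m = Q*M/(n*F) = 169233.861*47/(3*96485) = 27.4792 g

27.4792 g


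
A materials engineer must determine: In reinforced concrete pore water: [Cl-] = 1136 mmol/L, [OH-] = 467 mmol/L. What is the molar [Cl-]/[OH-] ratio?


Threshold parameter = [Cl-] / [OH-] (molar basis; both in mmol/L, so units cancel)
Ratio = 1136 / 467 = 2.43

2.43


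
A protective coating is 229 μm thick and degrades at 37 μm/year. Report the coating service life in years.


Service life = thickness / degradation rate
Life = 229 / 37 = 6.2 years

6.2 years


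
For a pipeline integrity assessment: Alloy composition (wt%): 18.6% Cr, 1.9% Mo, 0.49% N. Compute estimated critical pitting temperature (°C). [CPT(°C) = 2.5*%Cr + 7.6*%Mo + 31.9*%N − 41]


Apply the ASTM G48 empirical CPT estimate: CPT(°C) = 2.5*%Cr + 7.6*%Mo + 31.9*%N − 41
2.5*18.6 = 46.5; 7.6*1.9 = 14.44; 31.9*0.49 = 15.631
CPT = 46.5 + 14.44 + 15.631 − 41 = 35.571 °C
Rounded to 0.1 °C: CPT ≈ 35.6 °C

35.6 °C


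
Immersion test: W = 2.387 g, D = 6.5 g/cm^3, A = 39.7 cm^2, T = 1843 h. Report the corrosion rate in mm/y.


Apply the mm/y weight-loss relation: CR = 87600 * W / (D * A * T)
Numerator: 87600 * 2.387 = 209101.2
Denominator: 6.5 * 39.7 * 1843 = 475586.15
CR = 209101.2 / 475586.15 = 0.4397 mm/y

0.4397 mm/y


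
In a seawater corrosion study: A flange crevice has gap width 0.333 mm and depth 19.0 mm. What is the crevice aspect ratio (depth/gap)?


Aspect ratio = depth / gap
Ratio = 19.0 / 0.333 = 57.1

57.1


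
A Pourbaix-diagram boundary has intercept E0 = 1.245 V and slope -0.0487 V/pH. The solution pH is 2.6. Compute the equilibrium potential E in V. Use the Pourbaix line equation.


Apply the Pourbaix line equation: E = E0 + slope*pH
E = 1.245 + (-0.0487)*2.6 = 1.245 + (-0.12662) = 1.11838 V
Rounded to 3 decimal places: E = 1.118 V

1.118 V


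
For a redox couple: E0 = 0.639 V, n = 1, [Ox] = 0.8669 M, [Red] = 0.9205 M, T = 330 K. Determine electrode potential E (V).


Apply the Nernst equation: E = E0 + (RT/nF)*ln([Ox]/[Red])
Step 1: RT/nF = 8.314*330/(1*96485) = 0.02843572 V
Step 2: [Ox]/[Red] = 0.8669/0.9205 = 0.941771
Step 3: ln(0.941771) = -0.059993
Step 4: correction = 0.02843572 * -0.059993 = -0.0017 V
E = 0.639 + -0.0017 = 0.6373 V

0.6373 V


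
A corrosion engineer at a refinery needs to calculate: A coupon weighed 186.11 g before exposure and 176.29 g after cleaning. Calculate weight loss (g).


Weight loss = initial − final
WL = 186.11 − 176.29 = 9.82 g

9.82 g


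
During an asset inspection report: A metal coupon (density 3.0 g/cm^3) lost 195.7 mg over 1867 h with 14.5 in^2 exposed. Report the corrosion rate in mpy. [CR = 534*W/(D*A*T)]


Apply the mpy weight-loss relation: CR = 534 * W / (D * A * T)
Numerator: 534 * 195.7 = 104503.8
Denominator: 3.0 * 14.5 * 1867 = 81214.5
CR = 104503.8 / 81214.5 = 1.287 mpy

1.287 mpy


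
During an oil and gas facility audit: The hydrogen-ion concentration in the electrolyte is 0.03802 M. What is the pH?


pH = −log10[H+]
pH = −log10(0.03802) = 1.42

1.42


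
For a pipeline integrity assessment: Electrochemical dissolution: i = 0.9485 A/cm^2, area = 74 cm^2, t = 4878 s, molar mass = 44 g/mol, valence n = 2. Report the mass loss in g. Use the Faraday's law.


Apply Faraday's law: m = i*A*t*M / (n*F)
Total charge passed Q = i*A*t = 0.9485*74*4878 = 342381.942 C
m = Q*M/(n*F) = 342381.942*44/(2*96485) = 78.06812 g

78.06812 g


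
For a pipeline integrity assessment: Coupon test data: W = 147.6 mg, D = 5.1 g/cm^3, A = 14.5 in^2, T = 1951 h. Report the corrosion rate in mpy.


Apply the mpy weight-loss relation: CR = 534 * W / (D * A * T)
Numerator: 534 * 147.6 = 78818.4
Denominator: 5.1 * 14.5 * 1951 = 144276.45
CR = 78818.4 / 144276.45 = 0.5463 mpy

0.5463 mpy


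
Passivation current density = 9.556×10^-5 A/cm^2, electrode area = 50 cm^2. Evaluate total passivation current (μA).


I = i_pass * A, then convert A → μA (×10^6)
I = 9.556×10^-5 * 50 * 10^6 = 4778.0 μA

4778.0 μA


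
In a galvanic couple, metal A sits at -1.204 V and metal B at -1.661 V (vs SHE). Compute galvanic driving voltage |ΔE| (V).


Driving voltage is the absolute potential difference.
|ΔE| = |-1.204 − (-1.661)| = 0.457 V

0.457 V


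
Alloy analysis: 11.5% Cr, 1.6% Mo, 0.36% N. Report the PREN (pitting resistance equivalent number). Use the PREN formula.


Apply the PREN formula: PREN = Cr + 3.3*Mo + 16*N
PREN = 11.5 + 3.3*1.6 + 16*0.36
PREN = 11.5 + 5.28 + 5.76 = 22.54

22.54


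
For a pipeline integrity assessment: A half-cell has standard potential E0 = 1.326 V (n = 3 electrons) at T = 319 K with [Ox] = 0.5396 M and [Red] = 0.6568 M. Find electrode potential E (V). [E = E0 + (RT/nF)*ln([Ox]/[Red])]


Apply the Nernst equation: E = E0 + (RT/nF)*ln([Ox]/[Red])
Step 1: RT/nF = 8.314*319/(3*96485) = 0.00916262 V
Step 2: [Ox]/[Red] = 0.5396/0.6568 = 0.821559
Step 3: ln(0.821559) = -0.196552
Step 4: correction = 0.00916262 * -0.196552 = -0.002 V
E = 1.326 + -0.002 = 1.324 V

1.324 V


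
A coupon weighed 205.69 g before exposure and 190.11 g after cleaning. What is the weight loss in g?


Weight loss = initial − final
WL = 205.69 − 190.11 = 15.58 g

15.58 g


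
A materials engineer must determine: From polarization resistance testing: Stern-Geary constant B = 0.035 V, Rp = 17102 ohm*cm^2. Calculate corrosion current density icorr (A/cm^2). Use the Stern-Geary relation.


Apply the Stern-Geary relation: icorr = B / Rp
icorr = 0.035 / 17102 = 2.047×10^-6 A/cm^2

2.047×10^-6 A/cm^2


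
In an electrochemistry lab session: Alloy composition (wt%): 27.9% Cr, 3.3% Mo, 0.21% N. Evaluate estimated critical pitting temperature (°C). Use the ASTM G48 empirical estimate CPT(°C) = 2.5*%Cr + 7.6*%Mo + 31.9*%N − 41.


Apply the ASTM G48 empirical CPT estimate: CPT(°C) = 2.5*%Cr + 7.6*%Mo + 31.9*%N − 41
2.5*27.9 = 69.75; 7.6*3.3 = 25.08; 31.9*0.21 = 6.699
CPT = 69.75 + 25.08 + 6.699 − 41 = 60.529 °C
Rounded to 0.1 °C: CPT ≈ 60.5 °C

60.5 °C


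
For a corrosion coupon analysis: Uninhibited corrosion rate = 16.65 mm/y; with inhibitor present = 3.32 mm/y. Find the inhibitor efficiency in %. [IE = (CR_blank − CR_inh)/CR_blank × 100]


Apply the inhibitor-efficiency definition: IE = (CR_blank − CR_inh)/CR_blank × 100
IE = (16.65 − 3.32) / 16.65 × 100
IE = 13.33 / 16.65 × 100 = 80.1 %

80.1 %


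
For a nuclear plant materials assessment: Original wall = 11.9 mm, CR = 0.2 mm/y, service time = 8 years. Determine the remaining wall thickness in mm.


Remaining wall = original − CR × time
t = 11.9 − 0.2*8 = 11.9 − 1.6 = 10.3 mm

10.3 mm


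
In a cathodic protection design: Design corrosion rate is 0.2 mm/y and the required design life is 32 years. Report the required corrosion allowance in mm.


Corrosion allowance = CR × design life
CA = 0.2 * 32 = 6.4 mm

6.4 mm


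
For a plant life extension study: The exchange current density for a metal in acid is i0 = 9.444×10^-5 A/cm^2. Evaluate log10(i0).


i0 = 9.444×10^-5 A/cm^2
log10(i0) = -4.025

-4.025


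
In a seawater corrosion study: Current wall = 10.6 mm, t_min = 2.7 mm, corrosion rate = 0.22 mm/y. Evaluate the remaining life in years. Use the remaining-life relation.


Apply the remaining-life relation: RL = (t_current − t_min) / CR
RL = (10.6 − 2.7) / 0.22 = 7.9 / 0.22 = 35.9 years

35.9 years


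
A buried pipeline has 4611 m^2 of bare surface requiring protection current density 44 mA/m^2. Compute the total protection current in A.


I = area * current density, then convert mA → A (÷1000)
I = 4611 * 44 / 1000 = 202.88 A

202.88 A


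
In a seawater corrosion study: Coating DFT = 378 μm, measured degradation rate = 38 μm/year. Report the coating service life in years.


Service life = thickness / degradation rate
Life = 378 / 38 = 9.9 years

9.9 years


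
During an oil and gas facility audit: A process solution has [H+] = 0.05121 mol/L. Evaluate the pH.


pH = −log10[H+]
pH = −log10(0.05121) = 1.29

1.29


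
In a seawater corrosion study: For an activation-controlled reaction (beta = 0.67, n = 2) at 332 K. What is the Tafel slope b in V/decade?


Apply the Tafel slope relation: b = 2.303*R*T/(beta*n*F)
Numerator: 2.303 * 8.314 * 332 = 6356.85
Denominator: 0.67 * 2 * 96485 = 129289.9
b = 6356.85 / 129289.9 = 0.049 V/decade

0.049 V/decade


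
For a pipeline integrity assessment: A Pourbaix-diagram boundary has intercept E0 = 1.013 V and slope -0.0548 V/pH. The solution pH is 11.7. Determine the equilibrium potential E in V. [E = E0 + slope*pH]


Apply the Pourbaix line equation: E = E0 + slope*pH
E = 1.013 + (-0.0548)*11.7 = 1.013 + (-0.64116) = 0.37184 V
Rounded to 4 decimal places: E = 0.3718 V

0.3718 V


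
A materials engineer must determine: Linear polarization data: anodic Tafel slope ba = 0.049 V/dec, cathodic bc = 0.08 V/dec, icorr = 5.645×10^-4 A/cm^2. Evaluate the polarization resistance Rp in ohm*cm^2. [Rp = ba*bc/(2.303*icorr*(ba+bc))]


Apply the Stern-Geary equation: Rp = ba*bc / (2.303*icorr*(ba+bc))
ba*bc = 0.049*0.08 = 0.00392
ba+bc = 0.129; 2.303*icorr*(ba+bc) = 2.303*5.645×10^-4*0.129 = 1.6770561×10^-4
Rp = 0.00392 / 1.6770561×10^-4 = 23.4 ohm*cm^2

23.4 ohm*cm^2


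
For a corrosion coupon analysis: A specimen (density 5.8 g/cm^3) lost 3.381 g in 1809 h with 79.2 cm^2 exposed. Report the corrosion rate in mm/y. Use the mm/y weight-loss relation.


Apply the mm/y weight-loss relation: CR = 87600 * W / (D * A * T)
Numerator: 87600 * 3.381 = 296175.6
Denominator: 5.8 * 79.2 * 1809 = 830982.24
CR = 296175.6 / 830982.24 = 0.3564 mm/y

0.3564 mm/y


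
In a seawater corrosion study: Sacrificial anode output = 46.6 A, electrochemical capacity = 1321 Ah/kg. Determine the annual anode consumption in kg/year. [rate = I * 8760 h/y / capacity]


Annual consumption = current * hours per year / capacity
Rate = 46.6 * 8760 / 1321 = 309.0 kg/year

309.0 kg/year


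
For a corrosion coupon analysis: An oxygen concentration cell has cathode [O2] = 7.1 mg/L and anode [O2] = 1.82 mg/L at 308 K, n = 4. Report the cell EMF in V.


Apply the Nernst concentration-cell relation: E = (RT/nF)*ln(C_cathode/C_anode)
RT/nF = 8.314*308/(4*96485) = 0.006635 V
ln(7.1/1.82) = 1.36126
E = 0.006635 * 1.36126 = 0.00903 V

0.00903 V


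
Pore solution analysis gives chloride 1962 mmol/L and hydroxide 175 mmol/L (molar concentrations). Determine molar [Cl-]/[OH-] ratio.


Threshold parameter = [Cl-] / [OH-] (molar basis; both in mmol/L, so units cancel)
Ratio = 1962 / 175 = 11.21

11.21


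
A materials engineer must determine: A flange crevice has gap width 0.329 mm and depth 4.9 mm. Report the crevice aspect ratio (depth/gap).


Aspect ratio = depth / gap
Ratio = 4.9 / 0.329 = 14.9

14.9


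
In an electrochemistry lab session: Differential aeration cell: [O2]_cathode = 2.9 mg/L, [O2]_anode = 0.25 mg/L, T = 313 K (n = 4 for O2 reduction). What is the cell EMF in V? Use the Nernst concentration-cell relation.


Apply the Nernst concentration-cell relation: E = (RT/nF)*ln(C_cathode/C_anode)
RT/nF = 8.314*313/(4*96485) = 0.00674271 V
ln(2.9/0.25) = 2.45101
E = 0.00674271 * 2.45101 = 0.01653 V

0.01653 V


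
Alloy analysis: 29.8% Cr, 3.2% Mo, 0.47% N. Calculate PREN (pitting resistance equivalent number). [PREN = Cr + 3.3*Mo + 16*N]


Apply the PREN formula: PREN = Cr + 3.3*Mo + 16*N
PREN = 29.8 + 3.3*3.2 + 16*0.47
PREN = 29.8 + 10.56 + 7.52 = 47.88

47.88


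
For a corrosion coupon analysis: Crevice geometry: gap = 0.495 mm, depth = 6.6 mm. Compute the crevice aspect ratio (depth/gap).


Aspect ratio = depth / gap
Ratio = 6.6 / 0.495 = 13.3

13.3


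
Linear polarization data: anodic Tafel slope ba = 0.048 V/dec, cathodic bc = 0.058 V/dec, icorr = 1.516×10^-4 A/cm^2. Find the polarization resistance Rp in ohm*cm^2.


Apply the Stern-Geary equation: Rp = ba*bc / (2.303*icorr*(ba+bc))
ba*bc = 0.048*0.058 = 0.002784
ba+bc = 0.106; 2.303*icorr*(ba+bc) = 2.303*1.516×10^-4*0.106 = 3.7008289×10^-5
Rp = 0.002784 / 3.7008289×10^-5 = 75.2 ohm*cm^2

75.2 ohm*cm^2


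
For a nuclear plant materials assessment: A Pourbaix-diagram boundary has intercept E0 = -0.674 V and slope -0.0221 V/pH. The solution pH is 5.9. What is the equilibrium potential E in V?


Apply the Pourbaix line equation: E = E0 + slope*pH
E = -0.674 + (-0.0221)*5.9 = -0.674 + (-0.13039) = -0.80439 V
Rounded to 4 decimal places: E = -0.8044 V

-0.8044 V


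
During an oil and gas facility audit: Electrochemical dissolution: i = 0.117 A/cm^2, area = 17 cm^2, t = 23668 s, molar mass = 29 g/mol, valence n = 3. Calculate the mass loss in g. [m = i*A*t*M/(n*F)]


Apply Faraday's law: m = i*A*t*M / (n*F)
Total charge passed Q = i*A*t = 0.117*17*23668 = 47075.652 C
m = Q*M/(n*F) = 47075.652*29/(3*96485) = 4.716 g

4.716 g


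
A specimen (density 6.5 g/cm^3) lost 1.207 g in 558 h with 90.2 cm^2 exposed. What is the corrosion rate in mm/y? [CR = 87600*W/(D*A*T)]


Apply the mm/y weight-loss relation: CR = 87600 * W / (D * A * T)
Numerator: 87600 * 1.207 = 105733.2
Denominator: 6.5 * 90.2 * 558 = 327155.4
CR = 105733.2 / 327155.4 = 0.32319 mm/y

0.32319 mm/y


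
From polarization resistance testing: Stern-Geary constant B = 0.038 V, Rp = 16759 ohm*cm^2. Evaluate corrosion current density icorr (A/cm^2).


Apply the Stern-Geary relation: icorr = B / Rp
icorr = 0.038 / 16759 = 2.267×10^-6 A/cm^2

2.267×10^-6 A/cm^2


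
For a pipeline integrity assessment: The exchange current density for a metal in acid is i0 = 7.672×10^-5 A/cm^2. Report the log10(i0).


i0 = 7.672×10^-5 A/cm^2
log10(i0) = -4.115

-4.115


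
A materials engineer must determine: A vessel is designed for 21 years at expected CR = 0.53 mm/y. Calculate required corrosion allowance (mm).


Corrosion allowance = CR × design life
CA = 0.53 * 21 = 11.13 mm

11.13 mm


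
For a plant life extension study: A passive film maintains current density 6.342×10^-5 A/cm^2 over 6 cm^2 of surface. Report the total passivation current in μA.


I = i_pass * A, then convert A → μA (×10^6)
I = 6.342×10^-5 * 6 * 10^6 = 380.52 μA

380.52 μA


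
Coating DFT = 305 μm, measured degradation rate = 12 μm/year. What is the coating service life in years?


Service life = thickness / degradation rate
Life = 305 / 12 = 25.4 years

25.4 years


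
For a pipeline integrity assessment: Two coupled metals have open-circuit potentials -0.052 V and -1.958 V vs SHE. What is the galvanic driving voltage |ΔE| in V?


Driving voltage is the absolute potential difference.
|ΔE| = |-0.052 − (-1.958)| = 1.906 V

1.906 V


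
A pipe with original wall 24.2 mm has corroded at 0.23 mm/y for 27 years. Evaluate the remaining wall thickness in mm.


Remaining wall = original − CR × time
t = 24.2 − 0.23*27 = 24.2 − 6.21 = 17.99 mm

17.99 mm


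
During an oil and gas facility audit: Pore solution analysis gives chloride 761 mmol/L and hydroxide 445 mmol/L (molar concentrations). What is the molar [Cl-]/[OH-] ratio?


Threshold parameter = [Cl-] / [OH-] (molar basis; both in mmol/L, so units cancel)
Ratio = 761 / 445 = 1.71

1.71


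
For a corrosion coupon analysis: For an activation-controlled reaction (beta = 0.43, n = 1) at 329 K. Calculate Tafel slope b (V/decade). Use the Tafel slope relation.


Apply the Tafel slope relation: b = 2.303*R*T/(beta*n*F)
Numerator: 2.303 * 8.314 * 329 = 6299.41
Denominator: 0.43 * 1 * 96485 = 41488.55
b = 6299.41 / 41488.55 = 0.152 V/decade

0.152 V/decade


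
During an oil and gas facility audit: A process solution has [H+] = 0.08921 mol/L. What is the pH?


pH = −log10[H+]
pH = −log10(0.08921) = 1.05

1.05


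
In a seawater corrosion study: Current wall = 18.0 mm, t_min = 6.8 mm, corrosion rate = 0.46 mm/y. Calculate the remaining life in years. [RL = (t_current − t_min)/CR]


Apply the remaining-life relation: RL = (t_current − t_min) / CR
RL = (18.0 − 6.8) / 0.46 = 11.2 / 0.46 = 24.3 years

24.3 years


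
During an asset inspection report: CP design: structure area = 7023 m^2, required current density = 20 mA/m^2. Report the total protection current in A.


I = area * current density, then convert mA → A (÷1000)
I = 7023 * 20 / 1000 = 140.46 A

140.46 A


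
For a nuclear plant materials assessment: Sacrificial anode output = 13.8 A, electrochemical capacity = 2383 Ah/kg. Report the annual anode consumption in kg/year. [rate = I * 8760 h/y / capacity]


Annual consumption = current * hours per year / capacity
Rate = 13.8 * 8760 / 2383 = 50.7 kg/year

50.7 kg/year


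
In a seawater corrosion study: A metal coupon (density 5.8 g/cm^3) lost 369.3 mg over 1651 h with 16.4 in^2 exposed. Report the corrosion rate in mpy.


Apply the mpy weight-loss relation: CR = 534 * W / (D * A * T)
Numerator: 534 * 369.3 = 197206.2
Denominator: 5.8 * 16.4 * 1651 = 157043.12
CR = 197206.2 / 157043.12 = 1.25575 mpy

1.25575 mpy


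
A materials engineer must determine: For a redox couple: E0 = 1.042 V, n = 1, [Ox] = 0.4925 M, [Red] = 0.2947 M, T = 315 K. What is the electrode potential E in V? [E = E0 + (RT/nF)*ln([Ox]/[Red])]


Apply the Nernst equation: E = E0 + (RT/nF)*ln([Ox]/[Red])
Step 1: RT/nF = 8.314*315/(1*96485) = 0.02714318 V
Step 2: [Ox]/[Red] = 0.4925/0.2947 = 1.671191
Step 3: ln(1.671191) = 0.513537
Step 4: correction = 0.02714318 * 0.513537 = 0.014 V
E = 1.042 + 0.014 = 1.056 V

1.056 V


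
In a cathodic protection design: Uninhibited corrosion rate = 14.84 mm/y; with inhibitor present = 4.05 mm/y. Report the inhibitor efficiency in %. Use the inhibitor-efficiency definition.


Apply the inhibitor-efficiency definition: IE = (CR_blank − CR_inh)/CR_blank × 100
IE = (14.84 − 4.05) / 14.84 × 100
IE = 10.79 / 14.84 × 100 = 72.7 %

72.7 %


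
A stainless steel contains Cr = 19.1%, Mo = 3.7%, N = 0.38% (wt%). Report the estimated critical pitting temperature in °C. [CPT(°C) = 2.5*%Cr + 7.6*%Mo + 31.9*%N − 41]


Apply the ASTM G48 empirical CPT estimate: CPT(°C) = 2.5*%Cr + 7.6*%Mo + 31.9*%N − 41
2.5*19.1 = 47.75; 7.6*3.7 = 28.12; 31.9*0.38 = 12.122
CPT = 47.75 + 28.12 + 12.122 − 41 = 46.992 °C
Rounded to 0.1 °C: CPT ≈ 47.0 °C

47.0 °C


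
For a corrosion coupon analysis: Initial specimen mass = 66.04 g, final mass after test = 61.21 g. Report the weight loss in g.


Weight loss = initial − final
WL = 66.04 − 61.21 = 4.83 g

4.83 g


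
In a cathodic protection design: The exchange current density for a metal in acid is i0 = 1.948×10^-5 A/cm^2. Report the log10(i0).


i0 = 1.948×10^-5 A/cm^2
log10(i0) = -4.71

-4.71


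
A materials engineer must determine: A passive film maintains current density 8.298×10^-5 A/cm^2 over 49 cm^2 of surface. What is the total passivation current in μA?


I = i_pass * A, then convert A → μA (×10^6)
I = 8.298×10^-5 * 49 * 10^6 = 4066.02 μA

4066.02 μA


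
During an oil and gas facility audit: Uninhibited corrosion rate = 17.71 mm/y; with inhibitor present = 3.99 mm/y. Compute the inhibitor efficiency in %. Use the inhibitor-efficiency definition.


Apply the inhibitor-efficiency definition: IE = (CR_blank − CR_inh)/CR_blank × 100
IE = (17.71 − 3.99) / 17.71 × 100
IE = 13.72 / 17.71 × 100 = 77.5 %

77.5 %


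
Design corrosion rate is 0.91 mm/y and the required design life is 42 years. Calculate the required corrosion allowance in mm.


Corrosion allowance = CR × design life
CA = 0.91 * 42 = 38.22 mm

38.22 mm


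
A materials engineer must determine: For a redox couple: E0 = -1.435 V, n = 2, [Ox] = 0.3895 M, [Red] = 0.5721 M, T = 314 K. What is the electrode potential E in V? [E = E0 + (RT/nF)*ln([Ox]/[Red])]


Apply the Nernst equation: E = E0 + (RT/nF)*ln([Ox]/[Red])
Step 1: RT/nF = 8.314*314/(2*96485) = 0.01352851 V
Step 2: [Ox]/[Red] = 0.3895/0.5721 = 0.680825
Step 3: ln(0.680825) = -0.38445
Step 4: correction = 0.01352851 * -0.38445 = -0.005 V
E = -1.435 + -0.005 = -1.44 V

-1.44 V


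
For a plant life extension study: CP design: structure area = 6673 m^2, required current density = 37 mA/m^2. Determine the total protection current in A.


I = area * current density, then convert mA → A (÷1000)
I = 6673 * 37 / 1000 = 246.9 A

246.9 A


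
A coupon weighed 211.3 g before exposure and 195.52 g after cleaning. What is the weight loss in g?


Weight loss = initial − final
WL = 211.3 − 195.52 = 15.78 g

15.78 g


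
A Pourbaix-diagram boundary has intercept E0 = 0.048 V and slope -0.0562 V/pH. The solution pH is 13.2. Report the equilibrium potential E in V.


Apply the Pourbaix line equation: E = E0 + slope*pH
E = 0.048 + (-0.0562)*13.2 = 0.048 + (-0.74184) = -0.69384 V
Rounded to 3 decimal places: E = -0.694 V

-0.694 V


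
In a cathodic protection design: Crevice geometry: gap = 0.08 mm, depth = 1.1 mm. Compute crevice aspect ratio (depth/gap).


Aspect ratio = depth / gap
Ratio = 1.1 / 0.08 = 13.8

13.8


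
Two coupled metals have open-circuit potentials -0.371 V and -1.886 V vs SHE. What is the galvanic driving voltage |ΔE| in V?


Driving voltage is the absolute potential difference.
|ΔE| = |-0.371 − (-1.886)| = 1.515 V

1.515 V


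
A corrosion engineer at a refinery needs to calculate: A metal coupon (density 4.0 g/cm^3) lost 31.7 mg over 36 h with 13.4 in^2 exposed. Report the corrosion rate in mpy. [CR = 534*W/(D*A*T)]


Apply the mpy weight-loss relation: CR = 534 * W / (D * A * T)
Numerator: 534 * 31.7 = 16927.8
Denominator: 4.0 * 13.4 * 36 = 1929.6
CR = 16927.8 / 1929.6 = 8.7727 mpy

8.7727 mpy


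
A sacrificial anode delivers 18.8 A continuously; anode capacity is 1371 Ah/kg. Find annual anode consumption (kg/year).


Annual consumption = current * hours per year / capacity
Rate = 18.8 * 8760 / 1371 = 120.1 kg/year

120.1 kg/year


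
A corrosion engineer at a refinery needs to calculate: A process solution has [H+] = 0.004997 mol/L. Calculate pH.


pH = −log10[H+]
pH = −log10(0.004997) = 2.3

2.3


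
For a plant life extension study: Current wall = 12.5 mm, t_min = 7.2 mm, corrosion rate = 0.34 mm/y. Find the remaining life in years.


Apply the remaining-life relation: RL = (t_current − t_min) / CR
RL = (12.5 − 7.2) / 0.34 = 5.3 / 0.34 = 15.6 years

15.6 years


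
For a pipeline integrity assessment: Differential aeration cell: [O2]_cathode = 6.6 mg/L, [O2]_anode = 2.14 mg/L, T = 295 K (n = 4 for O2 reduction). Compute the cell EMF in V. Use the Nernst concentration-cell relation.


Apply the Nernst concentration-cell relation: E = (RT/nF)*ln(C_cathode/C_anode)
RT/nF = 8.314*295/(4*96485) = 0.00635495 V
ln(6.6/2.14) = 1.12626
E = 0.00635495 * 1.12626 = 0.00716 V

0.00716 V


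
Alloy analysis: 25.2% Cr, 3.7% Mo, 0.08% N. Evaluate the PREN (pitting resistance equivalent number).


Apply the PREN formula: PREN = Cr + 3.3*Mo + 16*N
PREN = 25.2 + 3.3*3.7 + 16*0.08
PREN = 25.2 + 12.21 + 1.28 = 38.69

38.69


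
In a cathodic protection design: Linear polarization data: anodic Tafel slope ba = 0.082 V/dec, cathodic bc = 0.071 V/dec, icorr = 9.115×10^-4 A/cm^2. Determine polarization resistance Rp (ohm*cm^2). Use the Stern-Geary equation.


Apply the Stern-Geary equation: Rp = ba*bc / (2.303*icorr*(ba+bc))
ba*bc = 0.082*0.071 = 0.005822
ba+bc = 0.153; 2.303*icorr*(ba+bc) = 2.303*9.115×10^-4*0.153 = 3.2117523×10^-4
Rp = 0.005822 / 3.2117523×10^-4 = 18.13 ohm*cm^2

18.13 ohm*cm^2


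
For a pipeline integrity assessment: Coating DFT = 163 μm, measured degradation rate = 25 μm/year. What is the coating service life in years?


Service life = thickness / degradation rate
Life = 163 / 25 = 6.5 years

6.5 years


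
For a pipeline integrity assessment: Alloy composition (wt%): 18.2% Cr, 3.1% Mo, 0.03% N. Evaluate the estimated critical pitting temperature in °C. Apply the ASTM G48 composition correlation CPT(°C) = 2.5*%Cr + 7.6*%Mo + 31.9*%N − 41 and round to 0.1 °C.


Apply the ASTM G48 empirical CPT estimate: CPT(°C) = 2.5*%Cr + 7.6*%Mo + 31.9*%N − 41
2.5*18.2 = 45.5; 7.6*3.1 = 23.56; 31.9*0.03 = 0.957
CPT = 45.5 + 23.56 + 0.957 − 41 = 29.017 °C
Rounded to 0.1 °C: CPT ≈ 29.0 °C

29.0 °C


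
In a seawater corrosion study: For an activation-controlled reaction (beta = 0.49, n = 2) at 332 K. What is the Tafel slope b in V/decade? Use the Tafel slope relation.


Apply the Tafel slope relation: b = 2.303*R*T/(beta*n*F)
Numerator: 2.303 * 8.314 * 332 = 6356.85
Denominator: 0.49 * 2 * 96485 = 94555.3
b = 6356.85 / 94555.3 = 0.0672 V/decade

0.0672 V/decade


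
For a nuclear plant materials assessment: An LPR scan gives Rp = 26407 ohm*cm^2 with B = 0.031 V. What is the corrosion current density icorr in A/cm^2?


Apply the Stern-Geary relation: icorr = B / Rp
icorr = 0.031 / 26407 = 1.174×10^-6 A/cm^2

1.174×10^-6 A/cm^2


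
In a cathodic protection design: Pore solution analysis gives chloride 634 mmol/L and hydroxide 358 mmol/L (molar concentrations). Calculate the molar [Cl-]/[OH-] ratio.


Threshold parameter = [Cl-] / [OH-] (molar basis; both in mmol/L, so units cancel)
Ratio = 634 / 358 = 1.77

1.77


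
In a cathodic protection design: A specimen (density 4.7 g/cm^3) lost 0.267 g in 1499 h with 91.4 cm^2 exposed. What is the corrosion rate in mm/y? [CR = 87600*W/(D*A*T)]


Apply the mm/y weight-loss relation: CR = 87600 * W / (D * A * T)
Numerator: 87600 * 0.267 = 23389.2
Denominator: 4.7 * 91.4 * 1499 = 643940.42
CR = 23389.2 / 643940.42 = 0.036322 mm/y

0.036322 mm/y


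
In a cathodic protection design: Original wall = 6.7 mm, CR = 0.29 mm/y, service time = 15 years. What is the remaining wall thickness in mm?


Remaining wall = original − CR × time
t = 6.7 − 0.29*15 = 6.7 − 4.35 = 2.35 mm

2.35 mm


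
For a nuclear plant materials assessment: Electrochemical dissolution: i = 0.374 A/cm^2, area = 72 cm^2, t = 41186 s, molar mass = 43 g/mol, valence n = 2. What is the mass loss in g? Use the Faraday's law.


Apply Faraday's law: m = i*A*t*M / (n*F)
Total charge passed Q = i*A*t = 0.374*72*41186 = 1109056.608 C
m = Q*M/(n*F) = 1109056.608*43/(2*96485) = 247.1339 g

247.1339 g


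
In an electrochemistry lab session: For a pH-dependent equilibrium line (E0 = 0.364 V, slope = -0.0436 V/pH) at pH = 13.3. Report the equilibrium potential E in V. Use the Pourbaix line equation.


Apply the Pourbaix line equation: E = E0 + slope*pH
E = 0.364 + (-0.0436)*13.3 = 0.364 + (-0.57988) = -0.21588 V
Rounded to 4 decimal places: E = -0.2159 V

-0.2159 V


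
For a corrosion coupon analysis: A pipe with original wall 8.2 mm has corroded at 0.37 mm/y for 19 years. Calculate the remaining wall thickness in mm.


Remaining wall = original − CR × time
t = 8.2 − 0.37*19 = 8.2 − 7.03 = 1.17 mm

1.17 mm


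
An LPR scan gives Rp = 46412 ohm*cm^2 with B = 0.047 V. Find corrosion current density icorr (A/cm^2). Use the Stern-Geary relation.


Apply the Stern-Geary relation: icorr = B / Rp
icorr = 0.047 / 46412 = 1.013×10^-6 A/cm^2

1.013×10^-6 A/cm^2


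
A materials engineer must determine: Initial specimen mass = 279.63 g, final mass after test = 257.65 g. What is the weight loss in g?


Weight loss = initial − final
WL = 279.63 − 257.65 = 21.98 g

21.98 g


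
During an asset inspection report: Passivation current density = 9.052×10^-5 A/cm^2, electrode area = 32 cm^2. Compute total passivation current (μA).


I = i_pass * A, then convert A → μA (×10^6)
I = 9.052×10^-5 * 32 * 10^6 = 2896.64 μA

2896.64 μA


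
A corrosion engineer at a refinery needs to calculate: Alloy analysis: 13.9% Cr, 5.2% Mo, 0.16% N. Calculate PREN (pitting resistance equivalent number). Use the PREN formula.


Apply the PREN formula: PREN = Cr + 3.3*Mo + 16*N
PREN = 13.9 + 3.3*5.2 + 16*0.16
PREN = 13.9 + 17.16 + 2.56 = 33.62

33.62


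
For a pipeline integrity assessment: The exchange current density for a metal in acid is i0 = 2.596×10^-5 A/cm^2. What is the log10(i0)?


i0 = 2.596×10^-5 A/cm^2
log10(i0) = -4.586

-4.586


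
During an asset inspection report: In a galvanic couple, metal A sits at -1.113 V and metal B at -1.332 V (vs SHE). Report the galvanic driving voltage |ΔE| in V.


Driving voltage is the absolute potential difference.
|ΔE| = |-1.113 − (-1.332)| = 0.219 V

0.219 V


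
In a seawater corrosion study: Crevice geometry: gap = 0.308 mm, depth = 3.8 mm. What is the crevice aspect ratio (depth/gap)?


Aspect ratio = depth / gap
Ratio = 3.8 / 0.308 = 12.3

12.3


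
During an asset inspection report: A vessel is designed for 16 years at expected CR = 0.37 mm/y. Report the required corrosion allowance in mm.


Corrosion allowance = CR × design life
CA = 0.37 * 16 = 5.92 mm

5.92 mm


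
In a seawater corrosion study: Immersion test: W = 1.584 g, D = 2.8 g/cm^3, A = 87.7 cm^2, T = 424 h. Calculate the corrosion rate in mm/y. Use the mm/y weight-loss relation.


Apply the mm/y weight-loss relation: CR = 87600 * W / (D * A * T)
Numerator: 87600 * 1.584 = 138758.4
Denominator: 2.8 * 87.7 * 424 = 104117.44
CR = 138758.4 / 104117.44 = 1.33271 mm/y

1.33271 mm/y


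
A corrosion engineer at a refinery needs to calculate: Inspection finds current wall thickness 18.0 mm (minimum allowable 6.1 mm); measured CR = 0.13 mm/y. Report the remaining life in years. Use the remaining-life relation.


Apply the remaining-life relation: RL = (t_current − t_min) / CR
RL = (18.0 − 6.1) / 0.13 = 11.9 / 0.13 = 91.5 years

91.5 years
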